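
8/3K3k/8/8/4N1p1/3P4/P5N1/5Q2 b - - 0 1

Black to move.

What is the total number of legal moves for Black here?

Black to move; king on h7.
In check: no.
Legal moves: Kh8, Kg8, Kg7, Kh6, Kg6, g3.
Count: 6.

6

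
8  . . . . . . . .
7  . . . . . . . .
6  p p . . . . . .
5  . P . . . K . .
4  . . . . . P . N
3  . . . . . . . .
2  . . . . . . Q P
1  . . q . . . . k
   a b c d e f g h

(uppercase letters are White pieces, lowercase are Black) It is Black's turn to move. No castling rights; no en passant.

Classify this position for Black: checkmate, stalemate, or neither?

Black to move; black king on h1.
In check: yes, from the white queen on g2.
King squares — g1: attacked by Qg2; g2: attacked by Nh4; h2: attacked by Qg2.
Legal moves for Black: none.
In check with no legal moves → checkmate.

checkmate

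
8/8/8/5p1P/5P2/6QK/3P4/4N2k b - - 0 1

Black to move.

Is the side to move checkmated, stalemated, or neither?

stalemate

Black to move; black king on h1.
In check: no.
King squares — g1: attacked by Qg3; g2: attacked by Ne1; h2: attacked by Qg3.
Legal moves for Black: none.
Not in check and no legal moves → stalemate.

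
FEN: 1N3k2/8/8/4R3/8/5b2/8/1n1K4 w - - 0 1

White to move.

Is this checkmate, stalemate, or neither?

neither

White to move; white king on d1.
In check: yes, from the black bishop on f3.
Legal moves for White: Kc2, Ke1, Kc1, Re2.
White is in check but has 4 legal moves → neither.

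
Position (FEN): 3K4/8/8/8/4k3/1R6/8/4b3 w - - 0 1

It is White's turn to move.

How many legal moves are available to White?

White to move; king on d8.
In check: no.
Legal moves: Ke8, Kc8, Ke7, Kd7, Kc7, Rb8, Rb7, Rb6, Rb5, Rb4+, Rh3, Rg3, Rf3, Re3+, Rd3, Rc3, Ra3, Rb2, Rb1.
Count: 19.

19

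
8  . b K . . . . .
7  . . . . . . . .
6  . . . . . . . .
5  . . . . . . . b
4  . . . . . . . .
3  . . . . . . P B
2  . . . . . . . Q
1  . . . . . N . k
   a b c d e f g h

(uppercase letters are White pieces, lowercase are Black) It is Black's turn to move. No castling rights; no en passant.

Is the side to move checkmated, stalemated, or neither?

checkmate

Black to move; black king on h1.
In check: yes, from the white queen on h2.
King squares — g1: attacked by Qh2; g2: attacked by Qh2; h2: attacked by Nf1.
Legal moves for Black: none.
In check with no legal moves → checkmate.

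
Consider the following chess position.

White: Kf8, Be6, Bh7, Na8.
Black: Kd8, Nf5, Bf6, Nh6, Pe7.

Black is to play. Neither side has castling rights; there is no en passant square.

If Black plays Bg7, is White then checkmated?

After Bg7: white king on f8; in check: yes, from the black bishop on g7.
King squares — e7: attacked by Nf5; f7: attacked by Nh6; g7: attacked by Nf5; e8: attacked by Kd8; g8: attacked by Nh6.
White has no legal moves → checkmate.

yes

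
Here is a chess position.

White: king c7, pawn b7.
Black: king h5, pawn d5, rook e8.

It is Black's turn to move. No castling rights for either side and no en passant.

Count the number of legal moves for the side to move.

20

Black to move; king on h5.
In check: no.
Legal moves: Rh8, Rg8, Rf8, Rd8, Rc8+, Rb8, Ra8, Re7+, Re6, Re5, Re4, Re3, Re2, Re1, Kh6, Kg6, Kg5, Kh4, Kg4, d4.
Count: 20.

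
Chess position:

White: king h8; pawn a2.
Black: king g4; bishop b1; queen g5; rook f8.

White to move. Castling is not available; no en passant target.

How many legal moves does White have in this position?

White to move; king on h8.
In check: yes, from the black rook on f8.
Legal moves: none.
Count: 0.

0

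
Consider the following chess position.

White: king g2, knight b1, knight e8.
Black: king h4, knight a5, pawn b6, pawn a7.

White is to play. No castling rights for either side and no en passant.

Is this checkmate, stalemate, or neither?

White to move; white king on g2.
In check: no.
Legal moves for White: Ng7, Nc7, Nf6, Nd6, Kf3, Kh2, Kf2, Kh1, Kg1, Kf1, Nc3, Na3, Nd2.
White has 13 legal moves and is not in check → neither.

neither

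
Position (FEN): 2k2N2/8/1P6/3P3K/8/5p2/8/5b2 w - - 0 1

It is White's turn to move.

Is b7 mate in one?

After b7: black king on c8; in check: yes, from the white pawn on b7.
Black has 4 legal replies: Kd8, Kb8, Kc7, Kxb7.
In check but a legal move exists → not checkmate.

no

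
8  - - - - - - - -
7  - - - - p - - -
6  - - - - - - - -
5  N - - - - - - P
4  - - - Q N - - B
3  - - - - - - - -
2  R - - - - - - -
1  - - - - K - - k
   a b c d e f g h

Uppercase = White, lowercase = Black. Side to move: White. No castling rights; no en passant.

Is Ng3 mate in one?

yes

After Ng3: black king on h1; in check: yes, from the white knight on g3.
King squares — g1: attacked by Qd4; g2: attacked by Ra2; h2: attacked by Ra2.
Black has no legal moves → checkmate.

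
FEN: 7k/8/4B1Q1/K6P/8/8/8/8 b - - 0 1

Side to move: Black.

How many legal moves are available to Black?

0

Black to move; king on h8.
In check: no.
Legal moves: none.
Count: 0.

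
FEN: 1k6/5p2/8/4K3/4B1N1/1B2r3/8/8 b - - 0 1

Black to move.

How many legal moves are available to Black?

14

Black to move; king on b8.
In check: no.
Legal moves: Kc8, Kc7, Ka7, Rxe4+, Rh3, Rg3, Rf3, Rd3, Rc3, Rxb3, Re2, Re1, f6+, f5.
Count: 14.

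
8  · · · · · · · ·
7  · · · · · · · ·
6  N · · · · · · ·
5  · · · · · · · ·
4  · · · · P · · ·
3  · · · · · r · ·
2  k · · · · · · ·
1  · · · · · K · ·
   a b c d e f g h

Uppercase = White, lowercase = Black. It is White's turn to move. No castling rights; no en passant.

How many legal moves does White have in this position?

4

White to move; king on f1.
In check: yes, from the black rook on f3.
Legal moves: Kg2, Ke2, Kg1, Ke1.
Count: 4.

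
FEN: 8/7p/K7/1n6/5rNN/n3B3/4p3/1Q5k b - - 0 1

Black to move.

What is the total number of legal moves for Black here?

Black to move; king on h1.
In check: yes, from the white queen on b1.
Legal moves: Rf1, Nxb1, e1=Q, e1=R, e1=B, e1=N.
Count: 6.

6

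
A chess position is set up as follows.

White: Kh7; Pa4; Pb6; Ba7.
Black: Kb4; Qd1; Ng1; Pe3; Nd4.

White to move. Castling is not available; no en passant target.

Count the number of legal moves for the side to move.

White to move; king on h7.
In check: no.
Legal moves: Kh8, Kg8, Kg7, Kh6, Kg6, Bb8, b7, a5.
Count: 8.

8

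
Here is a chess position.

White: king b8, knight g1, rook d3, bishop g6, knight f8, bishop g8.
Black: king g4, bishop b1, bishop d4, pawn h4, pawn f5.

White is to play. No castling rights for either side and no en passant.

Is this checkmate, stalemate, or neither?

neither

White to move; white king on b8.
In check: no.
Legal moves for White include: B8h7, B8f7, Be6, Bd5, Bc4, Bb3, Ba2, Nh7, Nd7, Ne6, Kc8, Ka8, Kc7, Kb7, Be8, B6h7, B6f7, Bh5+, ... (list truncated; more exist).
White has legal moves and is not in check → neither.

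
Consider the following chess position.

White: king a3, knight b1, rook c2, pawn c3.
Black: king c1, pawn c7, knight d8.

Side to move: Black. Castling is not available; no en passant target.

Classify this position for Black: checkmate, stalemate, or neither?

neither

Black to move; black king on c1.
In check: yes, from the white rook on c2.
King squares — b1: available; d1: available; b2: attacked by Rc2; c2: available; d2: attacked by Nb1.
Legal moves for Black: Kxc2, Kd1, Kxb1.
Black is in check but has 3 legal moves → neither.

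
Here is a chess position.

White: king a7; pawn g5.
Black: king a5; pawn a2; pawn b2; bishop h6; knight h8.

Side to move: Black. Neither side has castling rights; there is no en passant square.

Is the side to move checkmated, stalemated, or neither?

Black to move; black king on a5.
In check: no.
Legal moves for Black: Nf7, Ng6, Bf8, Bg7, Bxg5, Kb5, Kb4, Ka4, b1=Q, b1=R, b1=B, b1=N, a1=Q, a1=R, a1=B, a1=N.
Black has 16 legal moves and is not in check → neither.

neither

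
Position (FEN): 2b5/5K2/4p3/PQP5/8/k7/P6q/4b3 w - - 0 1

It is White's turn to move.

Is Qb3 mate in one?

After Qb3: black king on a3; in check: yes, from the white queen on b3.
King squares — a2: attacked by Qb3; b2: attacked by Qb3; b3: attacked by Pa2; a4: attacked by Qb3; b4: attacked by Qb3.
Black has no legal moves → checkmate.

yes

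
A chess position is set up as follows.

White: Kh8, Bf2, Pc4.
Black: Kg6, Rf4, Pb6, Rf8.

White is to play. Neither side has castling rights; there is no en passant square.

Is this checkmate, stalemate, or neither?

checkmate

White to move; white king on h8.
In check: yes, from the black rook on f8.
King squares — g7: attacked by Kg6; h7: attacked by Kg6; g8: attacked by Rf8.
Legal moves for White: none.
In check with no legal moves → checkmate.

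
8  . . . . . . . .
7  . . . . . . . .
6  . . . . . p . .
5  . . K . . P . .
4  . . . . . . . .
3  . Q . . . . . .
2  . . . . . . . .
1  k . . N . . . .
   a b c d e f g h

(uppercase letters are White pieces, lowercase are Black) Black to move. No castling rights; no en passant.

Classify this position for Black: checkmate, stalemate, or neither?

Black to move; black king on a1.
In check: no.
King squares — b1: attacked by Qb3; a2: attacked by Qb3; b2: attacked by Nd1.
Legal moves for Black: none.
Not in check and no legal moves → stalemate.

stalemate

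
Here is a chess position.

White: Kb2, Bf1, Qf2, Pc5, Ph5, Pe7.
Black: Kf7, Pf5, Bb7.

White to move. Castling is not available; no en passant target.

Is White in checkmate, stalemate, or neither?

neither

White to move; white king on b2.
In check: no.
Legal moves for White include: Qxf5+, Qh4, Qf4, Qd4, Qg3, Qf3, Qe3, Qh2, Qg2, Qe2, Qd2, Qc2, Qg1, Qe1, Kc3, Kb3, Ka3, Kc2, ... (list truncated; more exist).
White has legal moves and is not in check → neither.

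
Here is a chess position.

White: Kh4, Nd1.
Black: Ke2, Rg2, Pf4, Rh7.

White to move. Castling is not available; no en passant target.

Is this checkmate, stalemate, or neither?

checkmate

White to move; white king on h4.
In check: yes, from the black rook on h7.
King squares — g3: attacked by Rg2; h3: attacked by Rh7; g4: attacked by Rg2; g5: attacked by Rg2; h5: attacked by Rh7.
Legal moves for White: none.
In check with no legal moves → checkmate.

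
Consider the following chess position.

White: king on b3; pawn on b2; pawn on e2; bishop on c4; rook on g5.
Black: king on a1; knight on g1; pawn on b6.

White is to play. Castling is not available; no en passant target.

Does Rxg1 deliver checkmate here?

yes

After Rxg1: black king on a1; in check: yes, from the white rook on g1.
King squares — b1: attacked by Rg1; a2: attacked by Kb3; b2: attacked by Kb3.
Black has no legal moves → checkmate.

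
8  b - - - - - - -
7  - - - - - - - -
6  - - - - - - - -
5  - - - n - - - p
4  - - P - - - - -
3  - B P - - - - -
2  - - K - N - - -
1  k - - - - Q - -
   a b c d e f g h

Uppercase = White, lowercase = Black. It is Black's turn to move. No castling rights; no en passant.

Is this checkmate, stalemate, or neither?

Black to move; black king on a1.
In check: yes, from the white queen on f1.
King squares — b1: attacked by Qf1; a2: attacked by Bb3; b2: attacked by Kc2.
Legal moves for Black: none.
In check with no legal moves → checkmate.

checkmate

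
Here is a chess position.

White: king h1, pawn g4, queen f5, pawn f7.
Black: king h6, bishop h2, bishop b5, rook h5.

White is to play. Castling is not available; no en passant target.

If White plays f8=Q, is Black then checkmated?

yes

After f8=Q: black king on h6; in check: yes, from the white queen on f8.
King squares — g5: attacked by Qf5; h5: own rook; g6: attacked by Qf5; g7: attacked by Qf8; h7: attacked by Qf5.
Black has no legal moves → checkmate.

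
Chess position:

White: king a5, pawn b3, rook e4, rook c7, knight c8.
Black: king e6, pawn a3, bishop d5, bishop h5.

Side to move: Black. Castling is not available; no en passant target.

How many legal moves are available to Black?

Black to move; king on e6.
In check: yes, from the white rook on e4.
Legal moves: Kf6, Kf5, Bxe4.
Count: 3.

3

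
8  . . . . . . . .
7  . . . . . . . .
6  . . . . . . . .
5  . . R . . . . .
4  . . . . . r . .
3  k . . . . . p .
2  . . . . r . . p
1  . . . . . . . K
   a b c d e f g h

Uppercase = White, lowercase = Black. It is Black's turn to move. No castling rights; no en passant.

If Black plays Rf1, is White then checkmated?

yes

After Rf1: white king on h1; in check: yes, from the black rook on f1.
King squares — g1: attacked by Rf1; g2: attacked by Re2; h2: attacked by Re2.
White has no legal moves → checkmate.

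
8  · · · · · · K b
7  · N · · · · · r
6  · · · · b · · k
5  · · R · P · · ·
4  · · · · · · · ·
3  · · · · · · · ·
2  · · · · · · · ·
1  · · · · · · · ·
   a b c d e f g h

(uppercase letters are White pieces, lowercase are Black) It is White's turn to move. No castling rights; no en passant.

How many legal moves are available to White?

1

White to move; king on g8.
In check: yes, from the black bishop on e6.
Legal moves: Kf8.
Count: 1.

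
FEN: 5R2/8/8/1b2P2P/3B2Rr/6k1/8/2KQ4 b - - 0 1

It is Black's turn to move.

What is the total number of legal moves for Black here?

3

Black to move; king on g3.
In check: yes, from the white rook on g4.
Legal moves: Kh3, Kh2, Rxg4.
Count: 3.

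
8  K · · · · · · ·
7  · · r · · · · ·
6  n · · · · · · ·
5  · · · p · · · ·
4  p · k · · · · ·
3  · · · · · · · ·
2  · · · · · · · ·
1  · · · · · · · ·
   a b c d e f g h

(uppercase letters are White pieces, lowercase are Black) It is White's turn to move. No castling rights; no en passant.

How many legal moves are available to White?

White to move; king on a8.
In check: no.
Legal moves: none.
Count: 0.

0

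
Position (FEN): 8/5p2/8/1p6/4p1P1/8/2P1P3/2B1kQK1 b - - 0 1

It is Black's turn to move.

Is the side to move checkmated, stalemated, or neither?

checkmate

Black to move; black king on e1.
In check: yes, from the white queen on f1.
King squares — d1: attacked by Qf1; f1: attacked by Kg1; d2: attacked by Bc1; e2: attacked by Qf1; f2: attacked by Qf1.
Legal moves for Black: none.
In check with no legal moves → checkmate.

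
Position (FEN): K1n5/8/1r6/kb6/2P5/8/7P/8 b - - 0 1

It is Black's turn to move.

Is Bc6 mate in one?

After Bc6: white king on a8; in check: yes, from the black bishop on c6.
King squares — a7: attacked by Nc8; b7: attacked by Rb6; b8: attacked by Rb6.
White has no legal moves → checkmate.

yes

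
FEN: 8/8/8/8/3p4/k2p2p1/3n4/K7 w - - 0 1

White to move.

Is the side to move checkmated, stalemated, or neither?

White to move; white king on a1.
In check: no.
King squares — b1: attacked by Nd2; a2: attacked by Ka3; b2: attacked by Ka3.
Legal moves for White: none.
Not in check and no legal moves → stalemate.

stalemate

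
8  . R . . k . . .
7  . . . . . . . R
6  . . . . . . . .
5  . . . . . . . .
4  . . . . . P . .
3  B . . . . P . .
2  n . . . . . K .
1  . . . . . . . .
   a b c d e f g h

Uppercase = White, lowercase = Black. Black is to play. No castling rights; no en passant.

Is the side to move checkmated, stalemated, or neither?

checkmate

Black to move; black king on e8.
In check: yes, from the white rook on b8.
King squares — d7: attacked by Rh7; e7: attacked by Ba3; f7: attacked by Rh7; d8: attacked by Rb8; f8: attacked by Ba3.
Legal moves for Black: none.
In check with no legal moves → checkmate.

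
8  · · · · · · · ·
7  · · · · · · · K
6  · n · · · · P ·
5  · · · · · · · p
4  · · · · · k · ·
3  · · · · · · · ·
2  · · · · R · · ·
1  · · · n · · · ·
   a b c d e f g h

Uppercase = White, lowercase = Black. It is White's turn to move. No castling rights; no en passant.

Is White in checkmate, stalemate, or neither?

White to move; white king on h7.
In check: no.
Legal moves for White include: Kh8, Kg8, Kg7, Kh6, Re8, Re7, Re6, Re5, Re4+, Re3, Rh2, Rg2, Rf2+, Rd2, Rc2, Rb2, Ra2, Re1, ... (list truncated; more exist).
White has legal moves and is not in check → neither.

neither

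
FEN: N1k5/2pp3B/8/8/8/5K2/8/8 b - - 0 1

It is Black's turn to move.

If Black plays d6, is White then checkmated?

no

After d6: white king on f3; in check: no.
White is not in check, so this cannot be checkmate.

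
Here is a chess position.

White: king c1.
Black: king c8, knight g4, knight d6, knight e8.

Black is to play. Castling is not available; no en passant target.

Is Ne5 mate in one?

no

After Ne5: white king on c1; in check: no.
White is not in check, so this cannot be checkmate.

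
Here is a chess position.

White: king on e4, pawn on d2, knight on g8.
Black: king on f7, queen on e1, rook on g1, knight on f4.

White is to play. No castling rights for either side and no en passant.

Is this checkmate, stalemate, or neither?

neither

White to move; white king on e4.
In check: yes, from the black queen on e1.
Legal moves for White: Kf5, Kxf4, Kd4, Kf3.
White is in check but has 4 legal moves → neither.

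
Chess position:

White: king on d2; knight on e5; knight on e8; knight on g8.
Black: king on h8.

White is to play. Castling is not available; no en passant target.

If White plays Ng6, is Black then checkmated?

After Ng6: black king on h8; in check: yes, from the white knight on g6.
Black has 2 legal replies: Kxg8, Kh7.
In check but a legal move exists → not checkmate.

no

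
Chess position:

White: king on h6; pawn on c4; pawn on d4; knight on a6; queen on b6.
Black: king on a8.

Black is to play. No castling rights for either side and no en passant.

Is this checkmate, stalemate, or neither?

Black to move; black king on a8.
In check: no.
King squares — a7: attacked by Qb6; b7: attacked by Qb6; b8: attacked by Na6.
Legal moves for Black: none.
Not in check and no legal moves → stalemate.

stalemate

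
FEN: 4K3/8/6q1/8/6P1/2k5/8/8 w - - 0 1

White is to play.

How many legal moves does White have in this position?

White to move; king on e8.
In check: yes, from the black queen on g6.
Legal moves: Kf8, Kd8, Ke7, Kd7.
Count: 4.

4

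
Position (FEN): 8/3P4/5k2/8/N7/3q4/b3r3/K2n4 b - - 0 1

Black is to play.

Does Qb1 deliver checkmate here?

After Qb1: white king on a1; in check: yes, from the black queen on b1.
King squares — b1: attacked by Ba2; a2: attacked by Qb1; b2: attacked by Qb1.
White has no legal moves → checkmate.

yes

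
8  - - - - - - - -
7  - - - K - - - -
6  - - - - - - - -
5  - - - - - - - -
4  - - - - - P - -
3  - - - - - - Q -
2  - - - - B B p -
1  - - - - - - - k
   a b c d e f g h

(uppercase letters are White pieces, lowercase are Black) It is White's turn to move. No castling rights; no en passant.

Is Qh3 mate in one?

After Qh3: black king on h1; in check: yes, from the white queen on h3.
King squares — g1: attacked by Bf2; g2: own pawn; h2: attacked by Qh3.
Black has no legal moves → checkmate.

yes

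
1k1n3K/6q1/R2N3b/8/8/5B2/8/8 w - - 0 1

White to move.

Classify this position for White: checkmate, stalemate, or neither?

White to move; white king on h8.
In check: yes, from the black queen on g7.
King squares — g7: attacked by Bh6; h7: attacked by Qg7; g8: attacked by Qg7.
Legal moves for White: none.
In check with no legal moves → checkmate.

checkmate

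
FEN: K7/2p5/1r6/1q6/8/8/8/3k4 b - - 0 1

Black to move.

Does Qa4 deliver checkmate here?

yes

After Qa4: white king on a8; in check: yes, from the black queen on a4.
King squares — a7: attacked by Qa4; b7: attacked by Rb6; b8: attacked by Rb6.
White has no legal moves → checkmate.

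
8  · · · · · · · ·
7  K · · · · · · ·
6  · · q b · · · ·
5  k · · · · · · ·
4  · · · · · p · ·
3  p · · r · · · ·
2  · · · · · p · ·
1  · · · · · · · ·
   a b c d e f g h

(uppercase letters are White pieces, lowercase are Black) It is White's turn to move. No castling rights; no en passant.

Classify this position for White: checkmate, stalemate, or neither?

stalemate

White to move; white king on a7.
In check: no.
King squares — a6: attacked by Ka5; b6: attacked by Ka5; b7: attacked by Qc6; a8: attacked by Qc6; b8: attacked by Bd6.
Legal moves for White: none.
Not in check and no legal moves → stalemate.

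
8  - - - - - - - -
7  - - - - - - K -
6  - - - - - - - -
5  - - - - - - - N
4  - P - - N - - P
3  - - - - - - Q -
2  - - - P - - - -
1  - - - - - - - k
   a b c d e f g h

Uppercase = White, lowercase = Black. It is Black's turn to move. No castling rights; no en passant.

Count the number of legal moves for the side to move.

0

Black to move; king on h1.
In check: no.
Legal moves: none.
Count: 0.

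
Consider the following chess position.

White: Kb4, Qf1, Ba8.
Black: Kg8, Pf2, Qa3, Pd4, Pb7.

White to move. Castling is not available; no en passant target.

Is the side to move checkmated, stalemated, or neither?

neither

White to move; white king on b4.
In check: yes, from the black queen on a3.
King squares — a3: available; b3: attacked by Qa3; c3: attacked by Qa3; a4: attacked by Qa3; c4: available; a5: attacked by Qa3; b5: available; c5: attacked by Qa3.
Legal moves for White: Kb5, Kc4, Kxa3.
White is in check but has 3 legal moves → neither.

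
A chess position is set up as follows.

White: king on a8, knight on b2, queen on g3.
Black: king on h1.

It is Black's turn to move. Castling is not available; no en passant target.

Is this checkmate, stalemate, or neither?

stalemate

Black to move; black king on h1.
In check: no.
King squares — g1: attacked by Qg3; g2: attacked by Qg3; h2: attacked by Qg3.
Legal moves for Black: none.
Not in check and no legal moves → stalemate.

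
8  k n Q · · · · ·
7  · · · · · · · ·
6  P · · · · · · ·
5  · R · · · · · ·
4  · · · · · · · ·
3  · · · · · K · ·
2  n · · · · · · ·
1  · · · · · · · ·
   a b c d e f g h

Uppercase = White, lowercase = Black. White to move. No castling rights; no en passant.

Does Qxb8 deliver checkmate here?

After Qxb8: black king on a8; in check: yes, from the white queen on b8.
King squares — a7: attacked by Qb8; b7: attacked by Rb5; b8: attacked by Rb5.
Black has no legal moves → checkmate.

yes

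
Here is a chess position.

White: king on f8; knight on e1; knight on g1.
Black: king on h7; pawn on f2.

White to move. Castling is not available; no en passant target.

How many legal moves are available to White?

White to move; king on f8.
In check: no.
Legal moves: Ke8, Kf7, Ke7, Nh3, Ngf3, Ne2, Nef3, Nd3, Ng2, Nc2.
Count: 10.

10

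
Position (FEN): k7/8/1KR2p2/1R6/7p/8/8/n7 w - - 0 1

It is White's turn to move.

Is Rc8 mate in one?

yes

After Rc8: black king on a8; in check: yes, from the white rook on c8.
King squares — a7: attacked by Kb6; b7: attacked by Kb6; b8: attacked by Rc8.
Black has no legal moves → checkmate.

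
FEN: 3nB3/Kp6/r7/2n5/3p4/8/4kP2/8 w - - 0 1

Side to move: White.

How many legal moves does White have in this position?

1

White to move; king on a7.
In check: yes, from the black rook on a6.
Legal moves: Kb8.
Count: 1.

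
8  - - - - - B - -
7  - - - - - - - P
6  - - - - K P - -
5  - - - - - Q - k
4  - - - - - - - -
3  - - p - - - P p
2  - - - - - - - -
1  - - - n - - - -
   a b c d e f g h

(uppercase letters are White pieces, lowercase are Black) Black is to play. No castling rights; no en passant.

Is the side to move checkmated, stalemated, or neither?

Black to move; black king on h5.
In check: yes, from the white queen on f5.
King squares — g4: attacked by Qf5; h4: attacked by Pg3; g5: attacked by Qf5; g6: attacked by Qf5; h6: attacked by Bf8.
Legal moves for Black: none.
In check with no legal moves → checkmate.

checkmate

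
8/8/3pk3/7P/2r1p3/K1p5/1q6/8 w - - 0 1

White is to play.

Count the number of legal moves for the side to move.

0

White to move; king on a3.
In check: yes, from the black queen on b2.
Legal moves: none.
Count: 0.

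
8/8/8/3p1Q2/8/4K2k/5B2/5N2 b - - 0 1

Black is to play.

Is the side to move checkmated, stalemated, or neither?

neither

Black to move; black king on h3.
In check: yes, from the white queen on f5.
Legal moves for Black: Kg2.
Black is in check but has 1 legal move → neither.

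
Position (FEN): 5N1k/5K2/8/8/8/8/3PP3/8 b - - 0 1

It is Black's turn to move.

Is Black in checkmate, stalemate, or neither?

stalemate

Black to move; black king on h8.
In check: no.
King squares — g7: attacked by Kf7; h7: attacked by Nf8; g8: attacked by Kf7.
Legal moves for Black: none.
Not in check and no legal moves → stalemate.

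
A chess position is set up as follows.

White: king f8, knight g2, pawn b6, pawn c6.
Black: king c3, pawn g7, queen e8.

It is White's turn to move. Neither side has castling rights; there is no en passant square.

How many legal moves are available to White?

White to move; king on f8.
In check: yes, from the black queen on e8.
Legal moves: Kxe8, Kxg7.
Count: 2.

2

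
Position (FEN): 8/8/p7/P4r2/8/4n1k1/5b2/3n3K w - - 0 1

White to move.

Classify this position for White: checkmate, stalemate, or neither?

White to move; white king on h1.
In check: no.
King squares — g1: attacked by Bf2; g2: attacked by Ne3; h2: attacked by Kg3.
Legal moves for White: none.
Not in check and no legal moves → stalemate.

stalemate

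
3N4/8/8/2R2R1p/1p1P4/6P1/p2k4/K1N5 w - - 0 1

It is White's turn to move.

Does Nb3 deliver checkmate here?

After Nb3: black king on d2; in check: yes, from the white knight on b3.
Black has 5 legal replies: Ke3, Kd3, Ke2, Ke1, Kd1.
In check but a legal move exists → not checkmate.

no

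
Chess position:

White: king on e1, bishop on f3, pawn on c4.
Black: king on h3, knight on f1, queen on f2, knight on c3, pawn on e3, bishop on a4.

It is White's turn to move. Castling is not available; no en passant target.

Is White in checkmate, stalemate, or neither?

checkmate

White to move; white king on e1.
In check: yes, from the black queen on f2.
King squares — d1: attacked by Nc3; f1: attacked by Qf2; d2: attacked by Nf1; e2: attacked by Qf2; f2: attacked by Pe3.
Legal moves for White: none.
In check with no legal moves → checkmate.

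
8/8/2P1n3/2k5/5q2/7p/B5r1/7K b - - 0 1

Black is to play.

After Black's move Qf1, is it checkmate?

yes

After Qf1: white king on h1; in check: yes, from the black queen on f1.
King squares — g1: attacked by Qf1; g2: attacked by Qf1; h2: attacked by Rg2.
White has no legal moves → checkmate.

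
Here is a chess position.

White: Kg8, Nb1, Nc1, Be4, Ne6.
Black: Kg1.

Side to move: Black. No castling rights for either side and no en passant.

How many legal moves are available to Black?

3

Black to move; king on g1.
In check: no.
Legal moves: Kh2, Kf2, Kf1.
Count: 3.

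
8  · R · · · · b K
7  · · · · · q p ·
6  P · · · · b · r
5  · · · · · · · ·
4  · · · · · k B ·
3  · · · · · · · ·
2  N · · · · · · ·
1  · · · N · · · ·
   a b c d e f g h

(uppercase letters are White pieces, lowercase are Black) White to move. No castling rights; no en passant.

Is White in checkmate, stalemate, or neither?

checkmate

White to move; white king on h8.
In check: yes, from the black rook on h6.
King squares — g7: attacked by Bf6; h7: attacked by Rh6; g8: attacked by Qf7.
Legal moves for White: none.
In check with no legal moves → checkmate.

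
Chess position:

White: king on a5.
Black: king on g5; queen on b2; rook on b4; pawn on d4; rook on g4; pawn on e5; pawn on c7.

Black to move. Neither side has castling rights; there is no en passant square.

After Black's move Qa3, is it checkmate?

After Qa3: white king on a5; in check: yes, from the black queen on a3.
King squares — a4: attacked by Qa3; b4: attacked by Qa3; b5: attacked by Rb4; a6: attacked by Qa3; b6: attacked by Rb4.
White has no legal moves → checkmate.

yes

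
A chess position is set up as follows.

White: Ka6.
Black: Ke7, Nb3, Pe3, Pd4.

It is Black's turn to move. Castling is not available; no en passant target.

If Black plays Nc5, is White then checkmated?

After Nc5: white king on a6; in check: yes, from the black knight on c5.
White has 4 legal replies: Ka7, Kb6, Kb5, Ka5.
In check but a legal move exists → not checkmate.

no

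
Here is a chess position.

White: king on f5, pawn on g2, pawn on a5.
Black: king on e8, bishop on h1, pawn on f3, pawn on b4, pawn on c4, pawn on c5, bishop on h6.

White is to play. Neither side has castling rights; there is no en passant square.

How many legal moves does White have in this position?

10

White to move; king on f5.
In check: no.
Legal moves: Kg6, Kf6, Ke6, Ke5, Kg4, Ke4, gxf3, a6, g3, g4.
Count: 10.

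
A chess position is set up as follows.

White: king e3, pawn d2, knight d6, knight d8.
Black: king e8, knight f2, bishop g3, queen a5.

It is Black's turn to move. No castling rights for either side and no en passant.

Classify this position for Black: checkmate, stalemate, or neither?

Black to move; black king on e8.
In check: yes, from the white knight on d6.
King squares — d7: available; e7: available; f7: attacked by Nd6; d8: available; f8: available.
Legal moves for Black: Kf8, Kxd8, Ke7, Kd7, Bxd6.
Black is in check but has 5 legal moves → neither.

neither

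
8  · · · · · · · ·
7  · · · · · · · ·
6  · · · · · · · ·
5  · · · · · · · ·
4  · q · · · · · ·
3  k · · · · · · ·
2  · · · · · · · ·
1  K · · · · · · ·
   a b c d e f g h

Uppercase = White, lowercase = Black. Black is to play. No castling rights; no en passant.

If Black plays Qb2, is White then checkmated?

After Qb2: white king on a1; in check: yes, from the black queen on b2.
King squares — b1: attacked by Qb2; a2: attacked by Qb2; b2: attacked by Ka3.
White has no legal moves → checkmate.

yes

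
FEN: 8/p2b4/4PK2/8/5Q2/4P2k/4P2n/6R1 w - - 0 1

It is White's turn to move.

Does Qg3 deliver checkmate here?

yes

After Qg3: black king on h3; in check: yes, from the white queen on g3.
King squares — g2: attacked by Rg1; h2: own knight; g3: attacked by Rg1; g4: attacked by Qg3; h4: attacked by Qg3.
Black has no legal moves → checkmate.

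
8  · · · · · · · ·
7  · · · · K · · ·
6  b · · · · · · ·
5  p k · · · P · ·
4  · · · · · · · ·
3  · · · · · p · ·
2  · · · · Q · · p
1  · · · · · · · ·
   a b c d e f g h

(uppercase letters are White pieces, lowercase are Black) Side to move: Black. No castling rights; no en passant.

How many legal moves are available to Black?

Black to move; king on b5.
In check: yes, from the white queen on e2.
Legal moves: Kc6, Kb6, Kc5, Kb4, Ka4, fxe2.
Count: 6.

6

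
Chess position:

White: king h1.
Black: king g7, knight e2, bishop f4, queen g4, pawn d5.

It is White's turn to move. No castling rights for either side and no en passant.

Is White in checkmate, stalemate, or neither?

stalemate

White to move; white king on h1.
In check: no.
King squares — g1: attacked by Ne2; g2: attacked by Qg4; h2: attacked by Bf4.
Legal moves for White: none.
Not in check and no legal moves → stalemate.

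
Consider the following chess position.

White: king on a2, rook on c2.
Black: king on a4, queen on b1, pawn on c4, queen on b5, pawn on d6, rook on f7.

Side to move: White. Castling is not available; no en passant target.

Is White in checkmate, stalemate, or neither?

checkmate

White to move; white king on a2.
In check: yes, from the black queen on b1.
King squares — a1: attacked by Qb1; b1: attacked by Qb5; b2: attacked by Qb1; a3: attacked by Ka4; b3: attacked by Qb1.
Legal moves for White: none.
In check with no legal moves → checkmate.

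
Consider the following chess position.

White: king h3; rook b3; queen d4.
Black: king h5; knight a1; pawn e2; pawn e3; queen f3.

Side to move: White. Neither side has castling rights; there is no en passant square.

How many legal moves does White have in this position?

1

White to move; king on h3.
In check: yes, from the black queen on f3.
Legal moves: Kh2.
Count: 1.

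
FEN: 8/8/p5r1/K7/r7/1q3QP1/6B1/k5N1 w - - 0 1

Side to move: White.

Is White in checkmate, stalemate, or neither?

checkmate

White to move; white king on a5.
In check: yes, from the black rook on a4.
King squares — a4: attacked by Qb3; b4: attacked by Qb3; b5: attacked by Qb3; a6: attacked by Ra4; b6: attacked by Qb3.
Legal moves for White: none.
In check with no legal moves → checkmate.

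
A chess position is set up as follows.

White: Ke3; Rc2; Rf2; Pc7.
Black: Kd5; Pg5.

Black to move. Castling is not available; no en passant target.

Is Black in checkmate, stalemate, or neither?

Black to move; black king on d5.
In check: no.
Legal moves for Black: Ke6, Kd6, Ke5, g4.
Black has 4 legal moves and is not in check → neither.

neither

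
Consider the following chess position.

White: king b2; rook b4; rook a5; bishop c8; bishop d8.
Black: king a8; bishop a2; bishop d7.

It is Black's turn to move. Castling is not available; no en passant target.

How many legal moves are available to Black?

0

Black to move; king on a8.
In check: yes, from the white rook on a5.
Legal moves: none.
Count: 0.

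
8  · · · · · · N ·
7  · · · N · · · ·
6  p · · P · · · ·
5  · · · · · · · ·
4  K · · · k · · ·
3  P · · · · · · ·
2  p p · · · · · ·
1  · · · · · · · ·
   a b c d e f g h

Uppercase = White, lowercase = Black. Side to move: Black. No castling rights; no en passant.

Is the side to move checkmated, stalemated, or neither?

Black to move; black king on e4.
In check: no.
Legal moves for Black: Kf5, Kd5, Kf4, Kd4, Kf3, Ke3, Kd3, a5, b1=Q, b1=R, b1=B, b1=N, a1=Q, a1=R, a1=B, a1=N.
Black has 16 legal moves and is not in check → neither.

neither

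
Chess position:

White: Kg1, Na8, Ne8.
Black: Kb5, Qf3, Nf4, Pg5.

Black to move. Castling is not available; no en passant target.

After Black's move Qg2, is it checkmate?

yes

After Qg2: white king on g1; in check: yes, from the black queen on g2.
King squares — f1: attacked by Qg2; h1: attacked by Qg2; f2: attacked by Qg2; g2: attacked by Nf4; h2: attacked by Qg2.
White has no legal moves → checkmate.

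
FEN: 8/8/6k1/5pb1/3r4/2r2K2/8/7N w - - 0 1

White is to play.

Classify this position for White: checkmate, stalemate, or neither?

neither

White to move; white king on f3.
In check: yes, from the black rook on c3.
King squares — e2: available; f2: available; g2: available; e3: attacked by Rc3; g3: attacked by Rc3; e4: attacked by Rd4; f4: attacked by Rd4; g4: attacked by Rd4.
Legal moves for White: Kg2, Kf2, Ke2.
White is in check but has 3 legal moves → neither.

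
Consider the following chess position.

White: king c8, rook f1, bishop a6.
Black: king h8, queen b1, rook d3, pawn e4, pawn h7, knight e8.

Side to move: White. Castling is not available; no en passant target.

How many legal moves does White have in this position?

17

White to move; king on c8.
In check: no.
Legal moves: Bb7, Bb5, Bc4, Bxd3, Rf8+, Rf7, Rf6, Rf5, Rf4, Rf3, Rf2, Rh1, Rg1, Re1, Rd1, Rc1, Rxb1.
Count: 17.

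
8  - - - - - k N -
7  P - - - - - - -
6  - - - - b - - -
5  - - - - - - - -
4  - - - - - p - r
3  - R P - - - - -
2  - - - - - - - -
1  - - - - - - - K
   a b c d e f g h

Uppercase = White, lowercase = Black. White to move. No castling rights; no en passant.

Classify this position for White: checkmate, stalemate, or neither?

White to move; white king on h1.
In check: yes, from the black rook on h4.
King squares — g1: available; g2: available; h2: attacked by Rh4.
Legal moves for White: Kg2, Kg1.
White is in check but has 2 legal moves → neither.

neither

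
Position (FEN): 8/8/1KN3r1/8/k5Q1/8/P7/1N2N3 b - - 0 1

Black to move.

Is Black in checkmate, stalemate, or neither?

Black to move; black king on a4.
In check: yes, from the white queen on g4.
Legal moves for Black: Rxg4.
Black is in check but has 1 legal move → neither.

neither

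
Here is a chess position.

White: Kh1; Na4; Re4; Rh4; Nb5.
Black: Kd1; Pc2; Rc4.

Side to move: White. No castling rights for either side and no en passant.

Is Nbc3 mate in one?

no

After Nbc3: black king on d1; in check: yes, from the white knight on c3.
Black has 3 legal replies: Kd2, Kc1, Rxc3.
In check but a legal move exists → not checkmate.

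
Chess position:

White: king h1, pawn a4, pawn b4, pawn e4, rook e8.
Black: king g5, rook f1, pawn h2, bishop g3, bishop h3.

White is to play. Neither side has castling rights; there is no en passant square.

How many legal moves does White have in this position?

0

White to move; king on h1.
In check: yes, from the black rook on f1.
Legal moves: none.
Count: 0.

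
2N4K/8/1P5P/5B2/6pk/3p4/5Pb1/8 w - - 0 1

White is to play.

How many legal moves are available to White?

White to move; king on h8.
In check: no.
Legal moves: Kg8, Kh7, Kg7, Ne7, Na7, Nd6, Bh7, Bd7, Bg6, Be6, Bxg4, Be4, Bxd3, h7, b7, f3, f4.
Count: 17.

17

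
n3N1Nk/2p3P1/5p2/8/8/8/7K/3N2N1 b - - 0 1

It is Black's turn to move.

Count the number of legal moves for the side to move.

Black to move; king on h8.
In check: yes, from the white pawn on g7.
Legal moves: Kxg8, Kh7.
Count: 2.

2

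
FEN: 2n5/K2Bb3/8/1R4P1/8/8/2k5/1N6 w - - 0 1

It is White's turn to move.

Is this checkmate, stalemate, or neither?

White to move; white king on a7.
In check: yes, from the black knight on c8.
Legal moves for White: Kb8, Ka8, Kb7, Ka6, Bxc8.
White is in check but has 5 legal moves → neither.

neither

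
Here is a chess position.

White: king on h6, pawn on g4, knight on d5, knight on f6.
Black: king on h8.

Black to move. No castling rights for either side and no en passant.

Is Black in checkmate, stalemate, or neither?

Black to move; black king on h8.
In check: no.
King squares — g7: attacked by Kh6; h7: attacked by Nf6; g8: attacked by Nf6.
Legal moves for Black: none.
Not in check and no legal moves → stalemate.

stalemate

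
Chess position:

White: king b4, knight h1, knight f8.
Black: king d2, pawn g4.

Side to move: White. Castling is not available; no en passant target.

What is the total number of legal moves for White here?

White to move; king on b4.
In check: no.
Legal moves: Nh7, Nd7, Ng6, Ne6, Kc5, Kb5, Ka5, Kc4, Ka4, Kb3, Ka3, Ng3, Nf2.
Count: 13.

13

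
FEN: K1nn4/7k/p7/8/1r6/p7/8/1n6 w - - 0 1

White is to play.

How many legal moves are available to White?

0

White to move; king on a8.
In check: no.
Legal moves: none.
Count: 0.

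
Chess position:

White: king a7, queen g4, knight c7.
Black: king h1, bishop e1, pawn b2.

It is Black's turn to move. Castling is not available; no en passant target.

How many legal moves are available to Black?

12

Black to move; king on h1.
In check: no.
Legal moves: Kh2, Ba5, Bh4, Bb4, Bg3, Bc3, Bf2+, Bd2, b1=Q, b1=R, b1=B, b1=N.
Count: 12.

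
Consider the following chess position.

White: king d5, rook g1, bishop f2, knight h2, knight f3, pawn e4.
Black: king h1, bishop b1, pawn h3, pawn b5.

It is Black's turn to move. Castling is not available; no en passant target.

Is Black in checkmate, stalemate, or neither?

checkmate

Black to move; black king on h1.
In check: yes, from the white rook on g1.
King squares — g1: attacked by Bf2; g2: attacked by Rg1; h2: attacked by Nf3.
Legal moves for Black: none.
In check with no legal moves → checkmate.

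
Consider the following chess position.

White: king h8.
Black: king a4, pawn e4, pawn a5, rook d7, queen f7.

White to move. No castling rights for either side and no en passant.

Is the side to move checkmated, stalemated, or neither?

stalemate

White to move; white king on h8.
In check: no.
King squares — g7: attacked by Qf7; h7: attacked by Qf7; g8: attacked by Qf7.
Legal moves for White: none.
Not in check and no legal moves → stalemate.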